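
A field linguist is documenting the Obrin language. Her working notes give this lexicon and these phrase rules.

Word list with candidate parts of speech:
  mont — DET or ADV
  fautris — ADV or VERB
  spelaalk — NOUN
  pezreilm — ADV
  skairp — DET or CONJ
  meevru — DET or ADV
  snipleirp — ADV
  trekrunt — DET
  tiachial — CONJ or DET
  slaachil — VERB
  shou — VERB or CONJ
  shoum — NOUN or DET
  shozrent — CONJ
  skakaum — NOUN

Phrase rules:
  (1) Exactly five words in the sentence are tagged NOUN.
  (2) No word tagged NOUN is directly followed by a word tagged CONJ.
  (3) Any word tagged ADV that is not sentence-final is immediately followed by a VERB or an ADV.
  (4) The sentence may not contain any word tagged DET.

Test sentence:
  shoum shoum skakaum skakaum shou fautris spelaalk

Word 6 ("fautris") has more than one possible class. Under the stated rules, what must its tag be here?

Candidates per position — 1:shoum {NOUN,DET}; 2:shoum {NOUN,DET}; 3:skakaum {NOUN}; 4:skakaum {NOUN}; 5:shou {VERB,CONJ}; 6:fautris {ADV,VERB}; 7:spelaalk {NOUN}.
Position 1: tagging it DET would leave rule 1 unsatisfiable, so it must be NOUN.
Position 2: tagging it DET would leave rule 1 unsatisfiable, so it must be NOUN.
Position 5: tagging it CONJ would leave rule 2 unsatisfiable, so it must be VERB.
Position 6: tagging it ADV would leave rule 3 unsatisfiable, so it must be VERB.
The unique satisfying tagging is: NOUN NOUN NOUN NOUN VERB VERB NOUN.
Check: rule 1 holds; rule 2 holds; rule 3 holds; rule 4 holds.

VERB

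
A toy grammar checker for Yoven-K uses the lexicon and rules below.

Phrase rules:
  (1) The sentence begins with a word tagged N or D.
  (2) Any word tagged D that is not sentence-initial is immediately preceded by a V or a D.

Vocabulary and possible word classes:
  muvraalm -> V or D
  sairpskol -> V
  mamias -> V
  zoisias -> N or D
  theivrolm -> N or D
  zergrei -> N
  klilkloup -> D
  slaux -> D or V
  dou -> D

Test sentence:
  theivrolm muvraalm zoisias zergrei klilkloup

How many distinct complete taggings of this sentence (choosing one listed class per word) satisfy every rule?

Candidates per position — 1:theivrolm {N,D}; 2:muvraalm {V,D}; 3:zoisias {N,D}; 4:zergrei {N}; 5:klilkloup {D}.
There are 8 candidate sequences in total.
Rule 2 cannot be satisfied by any choice of tags from the lexicon.
So there is no consistent tagging.
Count = 0.

0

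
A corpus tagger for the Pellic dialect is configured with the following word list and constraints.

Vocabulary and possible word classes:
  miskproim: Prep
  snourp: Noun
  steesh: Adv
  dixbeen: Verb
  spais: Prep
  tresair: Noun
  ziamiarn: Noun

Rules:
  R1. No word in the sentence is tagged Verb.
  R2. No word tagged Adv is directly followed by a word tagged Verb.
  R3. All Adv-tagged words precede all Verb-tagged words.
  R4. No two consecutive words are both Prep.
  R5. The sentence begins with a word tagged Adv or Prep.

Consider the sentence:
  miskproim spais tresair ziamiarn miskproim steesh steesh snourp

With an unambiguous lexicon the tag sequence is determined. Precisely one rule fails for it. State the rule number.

Fixed tagging: Prep Prep Noun Noun Prep Adv Adv Noun.
Checking each rule: R1 holds, R2 holds, R3 holds, R4 violated, R5 holds.
Only rule 4 fails.

4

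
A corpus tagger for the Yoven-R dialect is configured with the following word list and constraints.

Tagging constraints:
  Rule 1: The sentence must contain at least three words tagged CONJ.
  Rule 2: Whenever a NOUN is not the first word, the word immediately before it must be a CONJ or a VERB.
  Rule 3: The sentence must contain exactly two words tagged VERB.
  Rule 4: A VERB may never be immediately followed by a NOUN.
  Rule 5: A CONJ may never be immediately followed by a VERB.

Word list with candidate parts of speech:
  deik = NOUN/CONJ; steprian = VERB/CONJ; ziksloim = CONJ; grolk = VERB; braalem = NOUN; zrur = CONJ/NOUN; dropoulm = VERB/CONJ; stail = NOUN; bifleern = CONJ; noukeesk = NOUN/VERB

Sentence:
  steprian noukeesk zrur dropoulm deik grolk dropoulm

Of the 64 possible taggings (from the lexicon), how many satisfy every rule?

1

Candidates per position — 1:steprian {VERB,CONJ}; 2:noukeesk {NOUN,VERB}; 3:zrur {CONJ,NOUN}; 4:dropoulm {VERB,CONJ}; 5:deik {NOUN,CONJ}; 6:grolk {VERB}; 7:dropoulm {VERB,CONJ}.
There are 64 candidate sequences in total.
The sequences that satisfy every rule: CONJ NOUN CONJ CONJ NOUN VERB VERB.
Count = 1.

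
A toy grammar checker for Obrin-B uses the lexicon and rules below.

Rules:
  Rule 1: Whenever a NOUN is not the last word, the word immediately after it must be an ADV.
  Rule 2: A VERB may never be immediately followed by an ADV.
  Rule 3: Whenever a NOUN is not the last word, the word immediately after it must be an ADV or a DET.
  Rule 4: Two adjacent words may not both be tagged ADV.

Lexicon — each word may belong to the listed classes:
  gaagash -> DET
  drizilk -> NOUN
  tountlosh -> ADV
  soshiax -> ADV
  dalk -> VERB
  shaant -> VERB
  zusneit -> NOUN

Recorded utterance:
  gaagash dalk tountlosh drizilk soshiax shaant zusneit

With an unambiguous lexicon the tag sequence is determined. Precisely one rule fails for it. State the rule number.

Fixed tagging: DET VERB ADV NOUN ADV VERB NOUN.
Rule check: R1 ✓, R2 ✗, R3 ✓, R4 ✓.
Only rule 2 fails.

2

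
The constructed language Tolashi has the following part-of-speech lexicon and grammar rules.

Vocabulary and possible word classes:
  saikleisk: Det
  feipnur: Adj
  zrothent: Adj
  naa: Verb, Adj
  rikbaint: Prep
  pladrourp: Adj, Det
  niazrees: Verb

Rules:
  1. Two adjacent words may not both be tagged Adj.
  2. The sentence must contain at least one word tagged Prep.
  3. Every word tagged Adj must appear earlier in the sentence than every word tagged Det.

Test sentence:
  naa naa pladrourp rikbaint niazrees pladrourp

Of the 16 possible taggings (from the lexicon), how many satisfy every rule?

Candidates per position — 1:naa {Verb,Adj}; 2:naa {Verb,Adj}; 3:pladrourp {Adj,Det}; 4:rikbaint {Prep}; 5:niazrees {Verb}; 6:pladrourp {Adj,Det}.
There are 16 candidate sequences in total.
Checking each against the rules leaves 7 sequences.
Count = 7.

7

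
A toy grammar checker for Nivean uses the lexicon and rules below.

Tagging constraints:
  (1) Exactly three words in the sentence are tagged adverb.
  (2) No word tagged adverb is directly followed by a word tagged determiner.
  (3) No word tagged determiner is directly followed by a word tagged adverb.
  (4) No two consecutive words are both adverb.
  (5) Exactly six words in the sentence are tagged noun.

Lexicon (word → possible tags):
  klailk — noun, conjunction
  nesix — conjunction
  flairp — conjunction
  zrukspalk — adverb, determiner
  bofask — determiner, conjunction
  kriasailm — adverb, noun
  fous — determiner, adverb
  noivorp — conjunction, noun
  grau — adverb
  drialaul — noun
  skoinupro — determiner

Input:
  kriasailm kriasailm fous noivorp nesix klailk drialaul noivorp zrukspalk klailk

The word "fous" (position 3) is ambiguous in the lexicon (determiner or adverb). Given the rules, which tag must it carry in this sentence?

adverb

Candidates per position — 1:kriasailm {adverb,noun}; 2:kriasailm {adverb,noun}; 3:fous {determiner,adverb}; 4:noivorp {conjunction,noun}; 5:nesix {conjunction}; 6:klailk {noun,conjunction}; 7:drialaul {noun}; 8:noivorp {conjunction,noun}; 9:zrukspalk {adverb,determiner}; 10:klailk {noun,conjunction}.
Position 3: the remaining choice is settled jointly with positions 1, 2, 4, 6, 8, 9, 10 — only adverb at position 3 is part of a tagging that satisfies every rule.
That leaves exactly one tagging: adverb noun adverb noun conjunction noun noun noun adverb noun.
Check: rule 1 holds; rule 2 holds; rule 3 holds; rule 4 holds; rule 5 holds.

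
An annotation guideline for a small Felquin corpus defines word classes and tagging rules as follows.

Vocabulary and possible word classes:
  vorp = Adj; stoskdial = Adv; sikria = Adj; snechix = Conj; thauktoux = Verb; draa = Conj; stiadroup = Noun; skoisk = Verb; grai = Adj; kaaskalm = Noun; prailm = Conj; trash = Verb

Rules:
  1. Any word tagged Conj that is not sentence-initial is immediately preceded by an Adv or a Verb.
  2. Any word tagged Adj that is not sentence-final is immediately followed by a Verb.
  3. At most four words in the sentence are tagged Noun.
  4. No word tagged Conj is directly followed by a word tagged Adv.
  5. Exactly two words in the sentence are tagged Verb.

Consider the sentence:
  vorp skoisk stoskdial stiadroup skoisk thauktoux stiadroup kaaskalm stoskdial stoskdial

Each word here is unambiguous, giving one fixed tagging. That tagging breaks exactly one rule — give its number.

5

Fixed tagging: Adj Verb Adv Noun Verb Verb Noun Noun Adv Adv.
Checking each rule: R1 ok, R2 ok, R3 ok, R4 ok, R5 fails.
Only rule 5 fails.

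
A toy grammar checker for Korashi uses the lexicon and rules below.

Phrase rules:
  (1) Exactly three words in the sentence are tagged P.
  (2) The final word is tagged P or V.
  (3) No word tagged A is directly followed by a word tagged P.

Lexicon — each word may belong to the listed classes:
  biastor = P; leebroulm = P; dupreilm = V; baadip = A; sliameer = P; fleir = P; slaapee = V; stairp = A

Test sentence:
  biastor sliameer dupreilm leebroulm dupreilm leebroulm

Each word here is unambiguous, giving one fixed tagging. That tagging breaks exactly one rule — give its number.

Fixed tagging: P P V P V P.
Checking each rule: R1 fails, R2 ok, R3 ok.
Only rule 1 fails.

1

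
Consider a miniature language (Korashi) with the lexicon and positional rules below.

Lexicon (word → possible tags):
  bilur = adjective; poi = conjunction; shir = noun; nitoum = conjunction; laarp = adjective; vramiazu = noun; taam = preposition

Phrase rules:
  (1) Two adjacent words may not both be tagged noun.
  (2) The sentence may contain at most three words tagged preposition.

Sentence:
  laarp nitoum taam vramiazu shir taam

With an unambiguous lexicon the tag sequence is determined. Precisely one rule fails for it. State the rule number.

Fixed tagging: adjective conjunction preposition noun noun preposition.
Applying the rules: R1 fails, R2 ok.
Only rule 1 fails.

1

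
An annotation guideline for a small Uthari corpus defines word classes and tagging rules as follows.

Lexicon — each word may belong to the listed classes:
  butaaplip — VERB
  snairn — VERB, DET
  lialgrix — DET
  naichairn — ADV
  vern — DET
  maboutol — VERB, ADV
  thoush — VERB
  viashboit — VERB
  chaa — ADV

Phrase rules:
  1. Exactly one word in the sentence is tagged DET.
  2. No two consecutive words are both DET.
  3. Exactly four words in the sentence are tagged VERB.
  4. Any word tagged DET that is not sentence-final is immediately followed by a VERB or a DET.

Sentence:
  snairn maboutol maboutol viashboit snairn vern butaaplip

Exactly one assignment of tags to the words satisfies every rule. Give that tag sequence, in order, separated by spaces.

VERB ADV ADV VERB VERB DET VERB

Candidates per position — 1:snairn {VERB,DET}; 2:maboutol {VERB,ADV}; 3:maboutol {VERB,ADV}; 4:viashboit {VERB}; 5:snairn {VERB,DET}; 6:vern {DET}; 7:butaaplip {VERB}.
Position 1: tagging it DET would leave rule 1 unsatisfiable, so it must be VERB.
Position 5: tagging it DET would leave rule 1 unsatisfiable, so it must be VERB.
Position 2: tagging it VERB would leave rule 3 unsatisfiable, so it must be ADV.
Position 3: tagging it VERB would leave rule 3 unsatisfiable, so it must be ADV.
The only consistent sequence is: VERB ADV ADV VERB VERB DET VERB.
Check: rule 1 holds; rule 2 holds; rule 3 holds; rule 4 holds.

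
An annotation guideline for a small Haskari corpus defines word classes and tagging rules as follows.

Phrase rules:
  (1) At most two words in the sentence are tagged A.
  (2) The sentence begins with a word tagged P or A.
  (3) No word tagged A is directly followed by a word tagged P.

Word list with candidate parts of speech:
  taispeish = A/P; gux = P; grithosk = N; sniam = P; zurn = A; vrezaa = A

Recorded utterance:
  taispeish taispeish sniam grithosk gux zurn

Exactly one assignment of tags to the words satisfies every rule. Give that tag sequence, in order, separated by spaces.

Candidates per position — 1:taispeish {A,P}; 2:taispeish {A,P}; 3:sniam {P}; 4:grithosk {N}; 5:gux {P}; 6:zurn {A}.
Position 1: tagging it A would leave rule 3 unsatisfiable, so it must be P.
Position 2: tagging it A would leave rule 3 unsatisfiable, so it must be P.
That leaves exactly one tagging: P P P N P A.
Check: rule 1 satisfied; rule 2 satisfied; rule 3 satisfied.

P P P N P A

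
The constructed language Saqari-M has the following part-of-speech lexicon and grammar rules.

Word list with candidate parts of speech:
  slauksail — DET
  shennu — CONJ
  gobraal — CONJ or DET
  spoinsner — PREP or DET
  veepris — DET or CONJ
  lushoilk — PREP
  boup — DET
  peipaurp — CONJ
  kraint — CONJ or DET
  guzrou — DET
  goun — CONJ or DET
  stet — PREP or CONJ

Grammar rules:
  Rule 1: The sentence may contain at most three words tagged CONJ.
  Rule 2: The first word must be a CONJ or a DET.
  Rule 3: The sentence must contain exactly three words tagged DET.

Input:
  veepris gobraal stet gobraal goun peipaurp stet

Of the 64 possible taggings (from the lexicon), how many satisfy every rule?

Candidates per position — 1:veepris {DET,CONJ}; 2:gobraal {CONJ,DET}; 3:stet {PREP,CONJ}; 4:gobraal {CONJ,DET}; 5:goun {CONJ,DET}; 6:peipaurp {CONJ}; 7:stet {PREP,CONJ}.
There are 64 candidate sequences in total.
Checking each against the rules leaves 12 sequences.
Count = 12.

12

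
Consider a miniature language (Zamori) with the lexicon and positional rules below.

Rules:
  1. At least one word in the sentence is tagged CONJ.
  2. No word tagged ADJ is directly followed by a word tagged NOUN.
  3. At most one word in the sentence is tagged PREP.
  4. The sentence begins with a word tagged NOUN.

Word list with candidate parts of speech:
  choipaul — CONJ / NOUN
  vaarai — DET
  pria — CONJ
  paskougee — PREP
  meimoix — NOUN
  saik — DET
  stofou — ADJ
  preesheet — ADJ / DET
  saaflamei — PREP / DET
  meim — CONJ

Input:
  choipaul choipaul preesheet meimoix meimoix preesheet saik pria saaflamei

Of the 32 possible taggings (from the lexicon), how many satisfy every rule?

Candidates per position — 1:choipaul {CONJ,NOUN}; 2:choipaul {CONJ,NOUN}; 3:preesheet {ADJ,DET}; 4:meimoix {NOUN}; 5:meimoix {NOUN}; 6:preesheet {ADJ,DET}; 7:saik {DET}; 8:pria {CONJ}; 9:saaflamei {PREP,DET}.
There are 32 candidate sequences in total.
Checking each against the rules leaves 8 sequences.
Count = 8.

8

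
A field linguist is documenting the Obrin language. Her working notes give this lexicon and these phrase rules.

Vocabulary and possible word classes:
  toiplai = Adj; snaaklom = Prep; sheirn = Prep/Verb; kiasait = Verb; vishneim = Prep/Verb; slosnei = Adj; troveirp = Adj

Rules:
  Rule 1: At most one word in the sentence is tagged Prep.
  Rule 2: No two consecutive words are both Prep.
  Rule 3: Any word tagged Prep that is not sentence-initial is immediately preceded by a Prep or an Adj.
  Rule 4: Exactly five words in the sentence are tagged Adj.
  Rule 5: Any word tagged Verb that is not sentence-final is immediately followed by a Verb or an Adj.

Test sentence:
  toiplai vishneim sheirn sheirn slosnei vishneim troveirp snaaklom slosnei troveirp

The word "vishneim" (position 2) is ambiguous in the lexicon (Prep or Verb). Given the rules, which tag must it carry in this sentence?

Verb

Candidates per position — 1:toiplai {Adj}; 2:vishneim {Prep,Verb}; 3:sheirn {Prep,Verb}; 4:sheirn {Prep,Verb}; 5:slosnei {Adj}; 6:vishneim {Prep,Verb}; 7:troveirp {Adj}; 8:snaaklom {Prep}; 9:slosnei {Adj}; 10:troveirp {Adj}.
At position 2, choosing Prep makes rule 1 impossible to satisfy; hence Verb.
At position 3, choosing Prep makes rule 1 impossible to satisfy; hence Verb.
At position 4, choosing Prep makes rule 1 impossible to satisfy; hence Verb.
At position 6, choosing Prep makes rule 1 impossible to satisfy; hence Verb.
That leaves exactly one tagging: Adj Verb Verb Verb Adj Verb Adj Prep Adj Adj.
Checking: rule 1 ✓; rule 2 ✓; rule 3 ✓; rule 4 ✓; rule 5 ✓.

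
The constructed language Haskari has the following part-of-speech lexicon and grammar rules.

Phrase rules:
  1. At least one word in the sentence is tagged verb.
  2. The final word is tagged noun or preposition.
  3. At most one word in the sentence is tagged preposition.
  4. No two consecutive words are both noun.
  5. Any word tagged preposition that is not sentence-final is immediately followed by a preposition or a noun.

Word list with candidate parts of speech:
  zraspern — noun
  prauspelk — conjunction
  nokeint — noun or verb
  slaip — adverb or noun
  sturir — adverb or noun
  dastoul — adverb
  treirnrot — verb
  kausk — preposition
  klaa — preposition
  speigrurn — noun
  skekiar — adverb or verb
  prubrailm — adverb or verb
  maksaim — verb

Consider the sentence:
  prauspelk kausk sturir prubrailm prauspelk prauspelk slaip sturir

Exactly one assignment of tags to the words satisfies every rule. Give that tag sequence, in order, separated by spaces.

Candidates per position — 1:prauspelk {conjunction}; 2:kausk {preposition}; 3:sturir {adverb,noun}; 4:prubrailm {adverb,verb}; 5:prauspelk {conjunction}; 6:prauspelk {conjunction}; 7:slaip {adverb,noun}; 8:sturir {adverb,noun}.
At position 3, choosing adverb makes rule 5 impossible to satisfy; hence noun.
At position 4, choosing adverb makes rule 1 impossible to satisfy; hence verb.
At position 8, choosing adverb makes rule 2 impossible to satisfy; hence noun.
At position 7, choosing noun makes rule 4 impossible to satisfy; hence adverb.
The only consistent sequence is: conjunction preposition noun verb conjunction conjunction adverb noun.
Rule-by-rule: rule 1 satisfied; rule 2 satisfied; rule 3 satisfied; rule 4 satisfied; rule 5 satisfied.

conjunction preposition noun verb conjunction conjunction adverb noun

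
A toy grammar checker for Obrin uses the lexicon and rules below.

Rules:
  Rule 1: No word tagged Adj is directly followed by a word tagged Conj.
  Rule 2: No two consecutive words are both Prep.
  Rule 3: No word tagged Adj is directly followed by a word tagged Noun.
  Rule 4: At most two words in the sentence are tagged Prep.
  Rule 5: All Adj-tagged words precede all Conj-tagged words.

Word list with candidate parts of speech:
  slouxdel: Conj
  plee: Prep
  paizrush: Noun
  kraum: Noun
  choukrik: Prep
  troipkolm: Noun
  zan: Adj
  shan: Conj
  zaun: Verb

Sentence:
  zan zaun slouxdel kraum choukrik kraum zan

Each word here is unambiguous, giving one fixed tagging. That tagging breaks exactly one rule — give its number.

Fixed tagging: Adj Verb Conj Noun Prep Noun Adj.
Rule check: R1 ok, R2 ok, R3 ok, R4 ok, R5 fails.
Only rule 5 fails.

5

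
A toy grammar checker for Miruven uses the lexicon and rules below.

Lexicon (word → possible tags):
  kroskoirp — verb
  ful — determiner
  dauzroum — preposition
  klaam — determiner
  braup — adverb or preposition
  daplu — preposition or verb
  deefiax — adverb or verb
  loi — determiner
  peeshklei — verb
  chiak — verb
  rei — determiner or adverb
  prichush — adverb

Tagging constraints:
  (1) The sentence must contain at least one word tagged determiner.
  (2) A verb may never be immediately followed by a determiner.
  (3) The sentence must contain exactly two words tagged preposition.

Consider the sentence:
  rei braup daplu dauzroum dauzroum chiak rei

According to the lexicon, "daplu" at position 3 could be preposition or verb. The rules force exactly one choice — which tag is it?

verb

Candidates per position — 1:rei {determiner,adverb}; 2:braup {adverb,preposition}; 3:daplu {preposition,verb}; 4:dauzroum {preposition}; 5:dauzroum {preposition}; 6:chiak {verb}; 7:rei {determiner,adverb}.
Word 2 cannot be preposition — rule 3 would then fail for every completion. It is adverb.
Word 3 cannot be preposition — rule 3 would then fail for every completion. It is verb.
Word 7 cannot be determiner — rule 2 would then fail for every completion. It is adverb.
Word 1 cannot be adverb — rule 1 would then fail for every completion. It is determiner.
The only consistent sequence is: determiner adverb verb preposition preposition verb adverb.
Checking: rule 1 satisfied; rule 2 satisfied; rule 3 satisfied.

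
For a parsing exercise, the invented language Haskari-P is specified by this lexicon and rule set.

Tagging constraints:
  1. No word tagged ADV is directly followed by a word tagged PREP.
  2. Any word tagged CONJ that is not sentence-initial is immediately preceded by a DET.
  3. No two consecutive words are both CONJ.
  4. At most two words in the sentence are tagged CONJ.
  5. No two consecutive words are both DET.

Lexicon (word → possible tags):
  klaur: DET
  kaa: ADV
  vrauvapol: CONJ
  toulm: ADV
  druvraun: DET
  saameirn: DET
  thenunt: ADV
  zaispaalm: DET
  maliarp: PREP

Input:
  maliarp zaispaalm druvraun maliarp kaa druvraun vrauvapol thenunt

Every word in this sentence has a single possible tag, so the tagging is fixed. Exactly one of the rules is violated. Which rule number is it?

5

Fixed tagging: PREP DET DET PREP ADV DET CONJ ADV.
Rule check: R1 pass, R2 pass, R3 pass, R4 pass, R5 fail.
Only rule 5 fails.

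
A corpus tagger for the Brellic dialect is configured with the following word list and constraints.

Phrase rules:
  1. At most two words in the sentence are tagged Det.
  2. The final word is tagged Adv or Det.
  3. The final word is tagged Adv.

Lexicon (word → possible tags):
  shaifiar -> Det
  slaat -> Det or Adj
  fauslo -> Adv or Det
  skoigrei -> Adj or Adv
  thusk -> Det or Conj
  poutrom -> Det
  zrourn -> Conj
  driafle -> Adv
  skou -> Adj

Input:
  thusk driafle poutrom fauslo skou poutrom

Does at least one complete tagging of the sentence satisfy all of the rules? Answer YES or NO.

Candidates per position — 1:thusk {Det,Conj}; 2:driafle {Adv}; 3:poutrom {Det}; 4:fauslo {Adv,Det}; 5:skou {Adj}; 6:poutrom {Det}.
Rule 3 cannot be satisfied by any choice of tags from the lexicon.
So there is no consistent tagging.

NO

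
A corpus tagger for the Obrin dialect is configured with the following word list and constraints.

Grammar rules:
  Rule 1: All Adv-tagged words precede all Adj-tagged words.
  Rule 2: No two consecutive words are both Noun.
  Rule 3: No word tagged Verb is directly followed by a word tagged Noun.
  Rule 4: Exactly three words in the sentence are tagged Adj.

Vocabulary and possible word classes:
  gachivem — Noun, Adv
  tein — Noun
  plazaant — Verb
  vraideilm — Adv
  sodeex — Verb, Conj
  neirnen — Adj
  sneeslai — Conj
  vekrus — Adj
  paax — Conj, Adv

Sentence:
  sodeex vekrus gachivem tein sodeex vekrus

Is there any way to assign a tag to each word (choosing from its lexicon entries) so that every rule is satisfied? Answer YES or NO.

Candidates per position — 1:sodeex {Verb,Conj}; 2:vekrus {Adj}; 3:gachivem {Noun,Adv}; 4:tein {Noun}; 5:sodeex {Verb,Conj}; 6:vekrus {Adj}.
Rule 4 cannot be satisfied by any choice of tags from the lexicon.
So there is no consistent tagging.

NO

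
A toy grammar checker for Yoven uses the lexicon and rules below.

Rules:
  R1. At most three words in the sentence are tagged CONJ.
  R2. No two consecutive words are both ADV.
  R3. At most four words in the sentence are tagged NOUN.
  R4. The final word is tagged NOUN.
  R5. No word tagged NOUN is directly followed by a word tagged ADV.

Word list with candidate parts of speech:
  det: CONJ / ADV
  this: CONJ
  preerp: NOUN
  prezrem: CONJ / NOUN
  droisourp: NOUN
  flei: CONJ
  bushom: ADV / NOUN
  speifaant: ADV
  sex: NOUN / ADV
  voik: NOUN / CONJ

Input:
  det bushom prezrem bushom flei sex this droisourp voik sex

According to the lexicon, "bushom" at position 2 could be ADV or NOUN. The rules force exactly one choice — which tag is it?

NOUN

Candidates per position — 1:det {CONJ,ADV}; 2:bushom {ADV,NOUN}; 3:prezrem {CONJ,NOUN}; 4:bushom {ADV,NOUN}; 5:flei {CONJ}; 6:sex {NOUN,ADV}; 7:this {CONJ}; 8:droisourp {NOUN}; 9:voik {NOUN,CONJ}; 10:sex {NOUN,ADV}.
At position 10, choosing ADV makes rule 4 impossible to satisfy; hence NOUN.
Position 2: the remaining choice is settled jointly with positions 1, 3, 4, 6, 9 — only NOUN at position 2 is part of a tagging that satisfies every rule.
That leaves exactly one tagging: ADV NOUN CONJ ADV CONJ ADV CONJ NOUN NOUN NOUN.
Check: rule 1 ok; rule 2 ok; rule 3 ok; rule 4 ok; rule 5 ok.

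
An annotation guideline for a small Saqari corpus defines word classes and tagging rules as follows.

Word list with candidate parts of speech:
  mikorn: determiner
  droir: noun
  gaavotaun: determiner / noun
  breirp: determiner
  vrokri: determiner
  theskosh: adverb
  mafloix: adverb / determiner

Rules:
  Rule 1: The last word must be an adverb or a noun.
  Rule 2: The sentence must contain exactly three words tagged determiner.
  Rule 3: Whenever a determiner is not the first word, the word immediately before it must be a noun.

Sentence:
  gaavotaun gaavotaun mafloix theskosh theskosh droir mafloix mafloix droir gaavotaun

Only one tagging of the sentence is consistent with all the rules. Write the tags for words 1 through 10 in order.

Candidates per position — 1:gaavotaun {determiner,noun}; 2:gaavotaun {determiner,noun}; 3:mafloix {adverb,determiner}; 4:theskosh {adverb}; 5:theskosh {adverb}; 6:droir {noun}; 7:mafloix {adverb,determiner}; 8:mafloix {adverb,determiner}; 9:droir {noun}; 10:gaavotaun {determiner,noun}.
If word 8 were determiner, no tagging could satisfy rule 3; so word 8 is adverb.
If word 10 were determiner, no tagging could satisfy rule 1; so word 10 is noun.
The remaining ambiguous positions (1, 2, 3, 7) are resolved jointly — only one combination satisfies every rule.
So the tagging must be: determiner noun determiner adverb adverb noun determiner adverb noun noun.
Check: rule 1 satisfied; rule 2 satisfied; rule 3 satisfied.

determiner noun determiner adverb adverb noun determiner adverb noun noun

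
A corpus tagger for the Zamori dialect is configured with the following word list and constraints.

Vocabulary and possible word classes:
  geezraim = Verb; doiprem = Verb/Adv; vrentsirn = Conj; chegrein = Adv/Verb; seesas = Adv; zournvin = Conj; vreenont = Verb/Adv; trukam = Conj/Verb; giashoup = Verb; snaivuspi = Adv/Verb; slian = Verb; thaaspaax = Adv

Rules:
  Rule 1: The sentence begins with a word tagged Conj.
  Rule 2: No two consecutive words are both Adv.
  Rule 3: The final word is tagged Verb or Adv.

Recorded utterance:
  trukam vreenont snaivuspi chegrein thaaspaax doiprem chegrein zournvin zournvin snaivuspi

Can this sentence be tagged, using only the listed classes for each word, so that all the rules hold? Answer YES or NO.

YES

Candidates per position — 1:trukam {Conj,Verb}; 2:vreenont {Verb,Adv}; 3:snaivuspi {Adv,Verb}; 4:chegrein {Adv,Verb}; 5:thaaspaax {Adv}; 6:doiprem {Verb,Adv}; 7:chegrein {Adv,Verb}; 8:zournvin {Conj}; 9:zournvin {Conj}; 10:snaivuspi {Adv,Verb}.
One satisfying assignment: Conj Adv Verb Verb Adv Verb Adv Conj Conj Verb.
Rule-by-rule: rule 1 holds; rule 2 holds; rule 3 holds.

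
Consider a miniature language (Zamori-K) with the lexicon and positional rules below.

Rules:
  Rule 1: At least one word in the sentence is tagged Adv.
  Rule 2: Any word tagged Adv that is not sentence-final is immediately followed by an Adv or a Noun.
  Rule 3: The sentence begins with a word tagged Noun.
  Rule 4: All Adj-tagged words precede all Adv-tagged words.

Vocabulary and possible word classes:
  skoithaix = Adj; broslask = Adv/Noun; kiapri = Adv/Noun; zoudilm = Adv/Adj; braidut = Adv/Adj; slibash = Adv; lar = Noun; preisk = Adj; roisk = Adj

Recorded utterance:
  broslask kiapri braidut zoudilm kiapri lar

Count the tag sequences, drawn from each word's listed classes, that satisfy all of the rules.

7

Candidates per position — 1:broslask {Adv,Noun}; 2:kiapri {Adv,Noun}; 3:braidut {Adv,Adj}; 4:zoudilm {Adv,Adj}; 5:kiapri {Adv,Noun}; 6:lar {Noun}.
There are 32 candidate sequences in total.
Checking each against the rules leaves 7 sequences.
Count = 7.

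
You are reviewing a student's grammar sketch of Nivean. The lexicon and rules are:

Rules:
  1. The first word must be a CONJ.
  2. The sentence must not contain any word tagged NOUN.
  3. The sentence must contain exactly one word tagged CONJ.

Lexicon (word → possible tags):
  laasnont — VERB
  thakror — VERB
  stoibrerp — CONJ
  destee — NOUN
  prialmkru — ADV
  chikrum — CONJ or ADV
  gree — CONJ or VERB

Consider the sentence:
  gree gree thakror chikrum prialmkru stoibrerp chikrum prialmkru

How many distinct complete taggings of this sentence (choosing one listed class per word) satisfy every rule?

0

Candidates per position — 1:gree {CONJ,VERB}; 2:gree {CONJ,VERB}; 3:thakror {VERB}; 4:chikrum {CONJ,ADV}; 5:prialmkru {ADV}; 6:stoibrerp {CONJ}; 7:chikrum {CONJ,ADV}; 8:prialmkru {ADV}.
There are 16 candidate sequences in total.
Every candidate sequence violates at least one rule; no consistent tagging exists.
Count = 0.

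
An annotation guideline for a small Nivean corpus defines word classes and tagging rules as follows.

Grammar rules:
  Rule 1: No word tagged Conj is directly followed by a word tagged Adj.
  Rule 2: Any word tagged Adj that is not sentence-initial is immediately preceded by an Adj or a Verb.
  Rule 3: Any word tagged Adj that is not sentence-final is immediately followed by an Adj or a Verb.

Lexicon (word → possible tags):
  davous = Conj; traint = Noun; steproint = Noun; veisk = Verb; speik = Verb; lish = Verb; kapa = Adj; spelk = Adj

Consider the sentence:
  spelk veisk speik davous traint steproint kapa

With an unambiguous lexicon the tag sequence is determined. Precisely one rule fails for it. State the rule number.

Fixed tagging: Adj Verb Verb Conj Noun Noun Adj.
Checking each rule: R1 ok, R2 fails, R3 ok.
Only rule 2 fails.

2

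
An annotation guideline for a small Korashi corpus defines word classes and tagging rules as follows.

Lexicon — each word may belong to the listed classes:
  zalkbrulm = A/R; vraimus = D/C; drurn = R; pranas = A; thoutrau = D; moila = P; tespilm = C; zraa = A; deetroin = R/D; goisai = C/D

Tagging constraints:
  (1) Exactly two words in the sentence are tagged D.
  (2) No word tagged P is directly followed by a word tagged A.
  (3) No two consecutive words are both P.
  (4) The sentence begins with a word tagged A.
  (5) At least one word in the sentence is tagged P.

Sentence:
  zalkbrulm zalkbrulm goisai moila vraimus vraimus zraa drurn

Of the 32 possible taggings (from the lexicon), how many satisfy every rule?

Candidates per position — 1:zalkbrulm {A,R}; 2:zalkbrulm {A,R}; 3:goisai {C,D}; 4:moila {P}; 5:vraimus {D,C}; 6:vraimus {D,C}; 7:zraa {A}; 8:drurn {R}.
There are 32 candidate sequences in total.
Checking each against the rules leaves 6 sequences.
Count = 6.

6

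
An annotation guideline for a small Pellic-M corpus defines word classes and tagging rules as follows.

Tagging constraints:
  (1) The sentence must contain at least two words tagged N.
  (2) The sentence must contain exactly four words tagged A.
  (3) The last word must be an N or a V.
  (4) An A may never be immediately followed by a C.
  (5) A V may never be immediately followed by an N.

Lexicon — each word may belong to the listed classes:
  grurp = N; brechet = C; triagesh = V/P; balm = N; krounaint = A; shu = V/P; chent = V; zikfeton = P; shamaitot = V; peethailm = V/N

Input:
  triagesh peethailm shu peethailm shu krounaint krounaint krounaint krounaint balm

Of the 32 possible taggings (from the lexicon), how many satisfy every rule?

Candidates per position — 1:triagesh {V,P}; 2:peethailm {V,N}; 3:shu {V,P}; 4:peethailm {V,N}; 5:shu {V,P}; 6:krounaint {A}; 7:krounaint {A}; 8:krounaint {A}; 9:krounaint {A}; 10:balm {N}.
There are 32 candidate sequences in total.
Checking each against the rules leaves 10 sequences.
Count = 10.

10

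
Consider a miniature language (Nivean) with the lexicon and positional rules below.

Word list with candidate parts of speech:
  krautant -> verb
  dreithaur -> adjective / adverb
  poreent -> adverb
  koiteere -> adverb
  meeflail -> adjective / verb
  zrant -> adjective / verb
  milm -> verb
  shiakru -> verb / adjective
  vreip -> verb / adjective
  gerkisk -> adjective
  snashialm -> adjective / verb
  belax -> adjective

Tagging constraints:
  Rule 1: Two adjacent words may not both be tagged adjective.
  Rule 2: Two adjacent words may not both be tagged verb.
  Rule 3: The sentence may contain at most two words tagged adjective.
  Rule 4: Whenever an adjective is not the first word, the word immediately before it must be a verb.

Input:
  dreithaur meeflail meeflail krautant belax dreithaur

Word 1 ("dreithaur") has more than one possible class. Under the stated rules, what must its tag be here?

Candidates per position — 1:dreithaur {adjective,adverb}; 2:meeflail {adjective,verb}; 3:meeflail {adjective,verb}; 4:krautant {verb}; 5:belax {adjective}; 6:dreithaur {adjective,adverb}.
At position 2, choosing adjective makes rule 4 impossible to satisfy; hence verb.
At position 3, choosing verb makes rule 2 impossible to satisfy; hence adjective.
At position 6, choosing adjective makes rule 1 impossible to satisfy; hence adverb.
At position 1, choosing adjective makes rule 3 impossible to satisfy; hence adverb.
That leaves exactly one tagging: adverb verb adjective verb adjective adverb.
Verifying each rule — rule 1 holds; rule 2 holds; rule 3 holds; rule 4 holds.

adverb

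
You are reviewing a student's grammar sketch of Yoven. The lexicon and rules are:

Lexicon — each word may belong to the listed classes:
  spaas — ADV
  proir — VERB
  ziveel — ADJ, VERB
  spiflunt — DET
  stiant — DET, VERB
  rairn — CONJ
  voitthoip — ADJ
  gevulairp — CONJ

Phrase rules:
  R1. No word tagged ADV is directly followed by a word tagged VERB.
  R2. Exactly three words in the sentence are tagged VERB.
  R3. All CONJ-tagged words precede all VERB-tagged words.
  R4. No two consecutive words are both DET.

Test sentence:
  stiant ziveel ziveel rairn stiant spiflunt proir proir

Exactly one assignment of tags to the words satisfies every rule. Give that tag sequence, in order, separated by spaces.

DET ADJ ADJ CONJ VERB DET VERB VERB

Candidates per position — 1:stiant {DET,VERB}; 2:ziveel {ADJ,VERB}; 3:ziveel {ADJ,VERB}; 4:rairn {CONJ}; 5:stiant {DET,VERB}; 6:spiflunt {DET}; 7:proir {VERB}; 8:proir {VERB}.
If word 1 were VERB, no tagging could satisfy rule 3; so word 1 is DET.
If word 2 were VERB, no tagging could satisfy rule 3; so word 2 is ADJ.
If word 3 were VERB, no tagging could satisfy rule 3; so word 3 is ADJ.
If word 5 were DET, no tagging could satisfy rule 2; so word 5 is VERB.
That leaves exactly one tagging: DET ADJ ADJ CONJ VERB DET VERB VERB.
Check: rule 1 satisfied; rule 2 satisfied; rule 3 satisfied; rule 4 satisfied.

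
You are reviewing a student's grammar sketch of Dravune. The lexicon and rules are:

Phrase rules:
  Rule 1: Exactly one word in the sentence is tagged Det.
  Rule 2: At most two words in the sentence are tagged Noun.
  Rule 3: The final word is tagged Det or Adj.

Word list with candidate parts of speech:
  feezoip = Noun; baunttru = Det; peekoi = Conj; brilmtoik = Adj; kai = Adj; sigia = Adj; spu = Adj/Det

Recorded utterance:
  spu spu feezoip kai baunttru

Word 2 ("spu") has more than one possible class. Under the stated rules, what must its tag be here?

Adj

Candidates per position — 1:spu {Adj,Det}; 2:spu {Adj,Det}; 3:feezoip {Noun}; 4:kai {Adj}; 5:baunttru {Det}.
Position 1: Det is ruled out by rule 1; that leaves Adj.
Position 2: Det is ruled out by rule 1; that leaves Adj.
The only consistent sequence is: Adj Adj Noun Adj Det.
Checking: rule 1 ✓; rule 2 ✓; rule 3 ✓.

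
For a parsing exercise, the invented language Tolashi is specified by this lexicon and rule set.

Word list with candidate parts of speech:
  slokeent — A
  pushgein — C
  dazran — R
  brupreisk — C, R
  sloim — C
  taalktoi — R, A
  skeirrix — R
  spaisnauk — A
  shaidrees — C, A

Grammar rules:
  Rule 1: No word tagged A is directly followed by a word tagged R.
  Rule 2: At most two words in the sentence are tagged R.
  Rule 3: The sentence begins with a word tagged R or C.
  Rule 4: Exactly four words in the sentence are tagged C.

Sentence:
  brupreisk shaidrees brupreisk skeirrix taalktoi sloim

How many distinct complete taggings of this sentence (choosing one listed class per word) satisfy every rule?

Candidates per position — 1:brupreisk {C,R}; 2:shaidrees {C,A}; 3:brupreisk {C,R}; 4:skeirrix {R}; 5:taalktoi {R,A}; 6:sloim {C}.
There are 16 candidate sequences in total.
The sequences that satisfy every rule: C C C R R C; C C C R A C.
Count = 2.

2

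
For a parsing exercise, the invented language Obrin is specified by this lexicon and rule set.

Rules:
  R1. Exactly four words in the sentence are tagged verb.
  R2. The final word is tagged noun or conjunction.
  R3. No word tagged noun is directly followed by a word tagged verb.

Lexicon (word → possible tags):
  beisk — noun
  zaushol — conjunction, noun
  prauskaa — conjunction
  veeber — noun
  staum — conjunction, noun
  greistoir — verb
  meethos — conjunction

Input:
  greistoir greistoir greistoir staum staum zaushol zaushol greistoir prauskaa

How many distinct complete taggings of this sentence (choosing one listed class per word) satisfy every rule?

Candidates per position — 1:greistoir {verb}; 2:greistoir {verb}; 3:greistoir {verb}; 4:staum {conjunction,noun}; 5:staum {conjunction,noun}; 6:zaushol {conjunction,noun}; 7:zaushol {conjunction,noun}; 8:greistoir {verb}; 9:prauskaa {conjunction}.
There are 16 candidate sequences in total.
Checking each against the rules leaves 8 sequences.
Count = 8.

8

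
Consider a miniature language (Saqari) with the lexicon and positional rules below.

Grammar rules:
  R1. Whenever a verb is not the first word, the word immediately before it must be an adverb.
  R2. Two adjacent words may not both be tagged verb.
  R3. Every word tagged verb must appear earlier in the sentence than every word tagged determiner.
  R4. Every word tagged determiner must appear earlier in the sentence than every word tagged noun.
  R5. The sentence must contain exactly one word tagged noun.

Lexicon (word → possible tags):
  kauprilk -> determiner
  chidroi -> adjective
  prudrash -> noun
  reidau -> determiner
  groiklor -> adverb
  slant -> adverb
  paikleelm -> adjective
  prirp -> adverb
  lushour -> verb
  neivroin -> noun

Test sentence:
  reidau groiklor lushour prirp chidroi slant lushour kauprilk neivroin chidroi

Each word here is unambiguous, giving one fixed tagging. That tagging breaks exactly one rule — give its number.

3

Fixed tagging: determiner adverb verb adverb adjective adverb verb determiner noun adjective.
Checking each rule: R1 ✓, R2 ✓, R3 ✗, R4 ✓, R5 ✓.
Only rule 3 fails.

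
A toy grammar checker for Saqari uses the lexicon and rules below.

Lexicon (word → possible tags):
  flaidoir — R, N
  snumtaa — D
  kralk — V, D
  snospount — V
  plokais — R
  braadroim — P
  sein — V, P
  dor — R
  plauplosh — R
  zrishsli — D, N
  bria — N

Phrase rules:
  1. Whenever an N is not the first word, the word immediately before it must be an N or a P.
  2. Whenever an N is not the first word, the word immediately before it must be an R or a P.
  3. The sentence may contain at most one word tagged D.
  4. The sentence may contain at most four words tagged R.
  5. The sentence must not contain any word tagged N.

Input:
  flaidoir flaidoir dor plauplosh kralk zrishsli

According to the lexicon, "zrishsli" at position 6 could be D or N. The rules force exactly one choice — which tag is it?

D

Candidates per position — 1:flaidoir {R,N}; 2:flaidoir {R,N}; 3:dor {R}; 4:plauplosh {R}; 5:kralk {V,D}; 6:zrishsli {D,N}.
If word 1 were N, no tagging could satisfy rule 5; so word 1 is R.
If word 2 were N, no tagging could satisfy rule 1; so word 2 is R.
If word 6 were N, no tagging could satisfy rule 1; so word 6 is D.
If word 5 were D, no tagging could satisfy rule 3; so word 5 is V.
The unique satisfying tagging is: R R R R V D.
Rule-by-rule: rule 1 holds; rule 2 holds; rule 3 holds; rule 4 holds; rule 5 holds.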